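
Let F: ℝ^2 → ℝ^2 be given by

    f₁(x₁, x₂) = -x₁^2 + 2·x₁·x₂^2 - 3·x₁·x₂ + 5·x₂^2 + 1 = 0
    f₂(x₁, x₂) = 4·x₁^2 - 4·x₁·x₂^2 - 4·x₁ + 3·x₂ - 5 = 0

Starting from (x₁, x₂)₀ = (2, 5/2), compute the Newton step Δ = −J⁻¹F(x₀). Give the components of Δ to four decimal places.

At (2, 5/2): F = (38.2500, -39.5000).
Jacobian J = [[-2·x₁ + 2·x₂^2 - 3·x₂, 4·x₁·x₂ - 3·x₁ + 10·x₂], [8·x₁ - 4·x₂^2 - 4, -8·x₁·x₂ + 3]].
At the point, J = [[1.0000, 39.0000], [-13.0000, -37.0000]] (det J = 470.0000).
Solving J·Δ = −F gives Δ = (-0.2665, -0.9739).

(-0.2665, -0.9739)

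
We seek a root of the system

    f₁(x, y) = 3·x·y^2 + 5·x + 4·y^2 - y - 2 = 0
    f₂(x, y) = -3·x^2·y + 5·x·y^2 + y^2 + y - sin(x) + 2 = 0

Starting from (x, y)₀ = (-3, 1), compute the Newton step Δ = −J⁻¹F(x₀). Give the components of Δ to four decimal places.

At (-3, 1): F = (-23.0000, -37.858880).
Jacobian J = [[3·y^2 + 5, 6·x·y + 8·y - 1], [-6·x·y + 5·y^2 - cos(x), -3·x^2 + 10·x·y + 2·y + 1]].
At the point, J = [[8.0000, -11.0000], [23.989992, -54.0000]] (det J = -168.110083).
Solving J·Δ = −F gives Δ = (4.9108, 1.4806).

(4.9108, 1.4806)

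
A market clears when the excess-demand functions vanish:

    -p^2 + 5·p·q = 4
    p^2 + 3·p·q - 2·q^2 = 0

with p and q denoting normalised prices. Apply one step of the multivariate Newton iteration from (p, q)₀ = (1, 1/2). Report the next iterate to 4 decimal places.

At (1, 1/2): F = (-2.5000, 2.0000).
Jacobian J = [[-2·p + 5·q, 5·p], [2·p + 3·q, 3·p - 4·q]].
At the point, J = [[0.5000, 5.0000], [3.5000, 1.0000]] (det J = -17.0000).
Solving J·Δ = −F gives Δ = (-0.7353, 0.5735).
Then the next iterate is (p, q)₁ = (0.2647, 1.0735).

(0.2647, 1.0735)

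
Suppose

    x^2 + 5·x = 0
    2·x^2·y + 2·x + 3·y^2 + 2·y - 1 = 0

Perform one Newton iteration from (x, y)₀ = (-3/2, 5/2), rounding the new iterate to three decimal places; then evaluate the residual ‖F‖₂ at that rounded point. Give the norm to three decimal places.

At (-3/2, 5/2): F = (-5.250, 31.000).
Jacobian J = [[2·x + 5, 0], [4·x·y + 2, 2·x^2 + 6·y + 2]].
At the point, J = [[2.000, 0.000], [-13.000, 21.500]] (det J = 43.000).
Solving J·Δ = −F gives Δ = (2.625, 0.145).
Then the next iterate is (x, y)₁ = (1.125, 2.645).
Re-evaluating at (1.125, 2.645): F = (6.89062, 34.22323), so ‖F‖₂ = 34.910.

34.910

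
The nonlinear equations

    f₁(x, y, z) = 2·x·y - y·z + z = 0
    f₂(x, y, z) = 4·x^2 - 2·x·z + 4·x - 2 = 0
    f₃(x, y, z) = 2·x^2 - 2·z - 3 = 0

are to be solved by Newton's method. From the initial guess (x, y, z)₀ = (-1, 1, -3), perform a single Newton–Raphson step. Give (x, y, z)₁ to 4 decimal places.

(-2.5000, 6.0000, 2.5000)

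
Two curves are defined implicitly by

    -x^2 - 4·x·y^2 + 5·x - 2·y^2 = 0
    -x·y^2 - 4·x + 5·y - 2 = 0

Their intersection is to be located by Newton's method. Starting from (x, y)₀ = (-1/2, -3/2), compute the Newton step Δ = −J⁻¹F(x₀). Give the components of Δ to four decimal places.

(-0.9167, 0.1845)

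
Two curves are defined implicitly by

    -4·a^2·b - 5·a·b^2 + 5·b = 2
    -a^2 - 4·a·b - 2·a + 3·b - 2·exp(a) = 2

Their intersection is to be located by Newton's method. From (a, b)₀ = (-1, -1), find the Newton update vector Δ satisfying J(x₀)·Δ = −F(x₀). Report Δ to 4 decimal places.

(-1.0487, 1.7370)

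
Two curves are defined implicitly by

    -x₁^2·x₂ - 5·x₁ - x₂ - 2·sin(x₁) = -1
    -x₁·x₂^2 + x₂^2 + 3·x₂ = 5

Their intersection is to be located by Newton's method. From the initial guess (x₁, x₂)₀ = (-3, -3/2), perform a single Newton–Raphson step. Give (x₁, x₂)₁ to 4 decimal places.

(0.3443, -2.3916)

At (-3, -3/2): F = (31.282240, -0.5000).
Jacobian J = [[-2·x₁·x₂ - 2·cos(x₁) - 5, -x₁^2 - 1], [-x₂^2, -2·x₁·x₂ + 2·x₂ + 3]].
At the point, J = [[-12.020015, -10.0000], [-2.2500, -9.0000]] (det J = 85.680135).
Solving J·Δ = −F gives Δ = (3.3443, -0.8916).
Then the next iterate is (x₁, x₂)₁ = (0.3443, -2.3916).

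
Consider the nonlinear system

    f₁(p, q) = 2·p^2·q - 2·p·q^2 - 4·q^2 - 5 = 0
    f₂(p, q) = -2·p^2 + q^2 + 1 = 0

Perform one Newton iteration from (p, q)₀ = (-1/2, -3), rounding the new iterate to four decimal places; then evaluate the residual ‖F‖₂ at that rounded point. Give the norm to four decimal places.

14.2406

At (-1/2, -3): F = (-33.5000, 9.5000).
Jacobian J = [[4·p·q - 2·q^2, 2·p^2 - 4·p·q - 8·q], [-4·p, 2·q]].
At the point, J = [[-12.0000, 18.5000], [2.0000, -6.0000]] (det J = 35.0000).
Solving J·Δ = −F gives Δ = (-0.7214, 1.3429).
Then the next iterate is (p, q)₁ = (-1.2214, -1.6571).
Re-evaluating at (-1.2214, -1.6571): F = (-14.220224, 0.762344), so ‖F‖₂ = 14.2406.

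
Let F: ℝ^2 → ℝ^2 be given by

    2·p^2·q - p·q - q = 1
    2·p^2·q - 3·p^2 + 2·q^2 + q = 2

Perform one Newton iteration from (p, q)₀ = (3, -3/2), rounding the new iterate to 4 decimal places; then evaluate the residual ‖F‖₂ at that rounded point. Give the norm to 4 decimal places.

11.4441

At (3, -3/2): F = (-22.0000, -53.0000).
Jacobian J = [[4·p·q - q, 2·p^2 - p - 1], [4·p·q - 6·p, 2·p^2 + 4·q + 1]].
At the point, J = [[-16.5000, 14.0000], [-36.0000, 13.0000]] (det J = 289.5000).
Solving J·Δ = −F gives Δ = (-1.5751, -0.2850).
Then the next iterate is (p, q)₁ = (1.4249, -1.7850).
Re-evaluating at (1.4249, -1.7850): F = (-3.919867, -10.751884), so ‖F‖₂ = 11.4441.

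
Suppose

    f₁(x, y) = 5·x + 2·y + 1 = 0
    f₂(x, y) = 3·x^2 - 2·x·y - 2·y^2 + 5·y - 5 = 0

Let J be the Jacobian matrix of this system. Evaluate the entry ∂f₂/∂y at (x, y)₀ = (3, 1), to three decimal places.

∂f₂/∂y = -2·x - 4·y + 5.
At (3, 1) this is -5.000.

-5.000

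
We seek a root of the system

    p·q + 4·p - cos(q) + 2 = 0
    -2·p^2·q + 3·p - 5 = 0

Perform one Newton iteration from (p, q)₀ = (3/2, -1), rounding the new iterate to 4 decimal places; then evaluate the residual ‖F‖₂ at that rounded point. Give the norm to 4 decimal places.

5.8640

At (3/2, -1): F = (5.959698, 4.0000).
Jacobian J = [[q + 4, p + sin(q)], [-4·p·q + 3, -2·p^2]].
At the point, J = [[3.0000, 0.658529], [9.0000, -4.5000]] (det J = -19.426761).
Solving J·Δ = −F gives Δ = (-1.5161, -2.1433).
Then the next iterate is (p, q)₁ = (-0.0161, -3.1433).
Re-evaluating at (-0.0161, -3.1433): F = (2.986206, -5.046670), so ‖F‖₂ = 5.8640.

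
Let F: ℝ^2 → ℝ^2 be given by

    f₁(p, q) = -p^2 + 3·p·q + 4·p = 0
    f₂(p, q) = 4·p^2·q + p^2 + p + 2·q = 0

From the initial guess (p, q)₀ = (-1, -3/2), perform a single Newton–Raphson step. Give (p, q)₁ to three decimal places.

(-0.286, -1.310)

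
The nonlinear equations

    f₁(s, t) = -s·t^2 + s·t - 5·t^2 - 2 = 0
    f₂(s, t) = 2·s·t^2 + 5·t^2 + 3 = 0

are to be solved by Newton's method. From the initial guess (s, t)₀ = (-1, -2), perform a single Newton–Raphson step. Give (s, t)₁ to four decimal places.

(-1.6875, -1.2083)

At (-1, -2): F = (-16.0000, 15.0000).
Jacobian J = [[-t^2 + t, -2·s·t + s - 10·t], [2·t^2, 4·s·t + 10·t]].
At the point, J = [[-6.0000, 15.0000], [8.0000, -12.0000]] (det J = -48.0000).
Solving J·Δ = −F gives Δ = (-0.6875, 0.7917).
Then the next iterate is (s, t)₁ = (-1.6875, -1.2083).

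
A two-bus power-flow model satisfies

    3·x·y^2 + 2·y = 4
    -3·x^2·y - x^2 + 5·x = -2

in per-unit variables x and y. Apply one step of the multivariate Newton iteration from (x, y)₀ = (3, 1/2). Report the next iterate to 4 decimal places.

At (3, 1/2): F = (-0.7500, -5.5000).
Jacobian J = [[3·y^2, 6·x·y + 2], [-6·x·y - 2·x + 5, -3·x^2]].
At the point, J = [[0.7500, 11.0000], [-10.0000, -27.0000]] (det J = 89.7500).
Solving J·Δ = −F gives Δ = (-0.8997, 0.1295).
Then the next iterate is (x, y)₁ = (2.1003, 0.6295).

(2.1003, 0.6295)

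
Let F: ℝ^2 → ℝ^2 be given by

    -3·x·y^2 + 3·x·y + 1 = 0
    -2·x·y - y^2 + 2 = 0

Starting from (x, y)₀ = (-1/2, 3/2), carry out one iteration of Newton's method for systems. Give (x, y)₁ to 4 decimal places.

(0.0926, 1.2361)

At (-1/2, 3/2): F = (2.1250, 1.2500).
Jacobian J = [[-3·y^2 + 3·y, -6·x·y + 3·x], [-2·y, -2·x - 2·y]].
At the point, J = [[-2.2500, 3.0000], [-3.0000, -2.0000]] (det J = 13.5000).
Solving J·Δ = −F gives Δ = (0.5926, -0.2639).
Then the next iterate is (x, y)₁ = (0.0926, 1.2361).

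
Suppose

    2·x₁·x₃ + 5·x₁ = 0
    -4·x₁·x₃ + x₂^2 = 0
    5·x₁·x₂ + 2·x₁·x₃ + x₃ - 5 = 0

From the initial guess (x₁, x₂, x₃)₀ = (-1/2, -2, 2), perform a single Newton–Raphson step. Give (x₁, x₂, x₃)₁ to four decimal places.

At (-1/2, -2, 2): F = (-4.5000, 8.0000, 0.0000).
Jacobian J = [[2·x₃ + 5, 0, 2·x₁], [-4·x₃, 2·x₂, -4·x₁], [5·x₂ + 2·x₃, 5·x₁, 2·x₁ + 1]].
At the point, J = [[9.0000, 0.0000, -1.0000], [-8.0000, -4.0000, 2.0000], [-6.0000, -2.5000, 0.0000]] (det J = 49.0000).
Solving J·Δ = −F gives Δ = (0.0510, -0.1224, -4.0408).
Then the next iterate is (x₁, x₂, x₃)₁ = (-0.4490, -2.1224, -2.0408).

(-0.4490, -2.1224, -2.0408)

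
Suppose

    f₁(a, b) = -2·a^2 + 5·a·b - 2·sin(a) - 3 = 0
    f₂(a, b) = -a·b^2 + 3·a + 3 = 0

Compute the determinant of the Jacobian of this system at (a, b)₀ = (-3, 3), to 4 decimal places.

J = [[-4·a + 5·b - 2·cos(a), 5·a], [-b^2 + 3, -2·a·b]].
At the point, J = [[28.979985, -15.0000], [-6.0000, 18.0000]].
det J = 431.6397.

431.6397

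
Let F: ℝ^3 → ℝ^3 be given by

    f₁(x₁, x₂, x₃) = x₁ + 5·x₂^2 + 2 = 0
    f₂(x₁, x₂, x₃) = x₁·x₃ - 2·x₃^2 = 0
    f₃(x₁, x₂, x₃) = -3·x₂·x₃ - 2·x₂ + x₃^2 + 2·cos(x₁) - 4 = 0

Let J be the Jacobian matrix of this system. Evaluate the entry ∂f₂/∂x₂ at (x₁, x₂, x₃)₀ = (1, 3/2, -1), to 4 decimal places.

∂f₂/∂x₂ = 0.
At (1, 3/2, -1) this is 0.0000.

0.0000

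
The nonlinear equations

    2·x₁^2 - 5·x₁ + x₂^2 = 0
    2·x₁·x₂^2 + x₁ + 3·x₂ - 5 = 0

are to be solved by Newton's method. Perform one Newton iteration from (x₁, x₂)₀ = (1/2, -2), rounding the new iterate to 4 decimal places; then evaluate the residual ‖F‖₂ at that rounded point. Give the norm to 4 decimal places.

At (1/2, -2): F = (2.0000, -6.5000).
Jacobian J = [[4·x₁ - 5, 2·x₂], [2·x₂^2 + 1, 4·x₁·x₂ + 3]].
At the point, J = [[-3.0000, -4.0000], [9.0000, -1.0000]] (det J = 39.0000).
Solving J·Δ = −F gives Δ = (0.7179, -0.0385).
Then the next iterate is (x₁, x₂)₁ = (1.2179, -2.0385).
Re-evaluating at (1.2179, -2.0385): F = (1.032543, 0.224324), so ‖F‖₂ = 1.0566.

1.0566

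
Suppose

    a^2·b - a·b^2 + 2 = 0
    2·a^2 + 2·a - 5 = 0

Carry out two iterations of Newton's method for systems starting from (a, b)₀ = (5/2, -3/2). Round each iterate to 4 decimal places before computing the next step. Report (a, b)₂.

(1.1813, -1.0082)

At (5/2, -3/2): F = (-13.0000, 12.5000).
Jacobian J = [[2·a·b - b^2, a^2 - 2·a·b], [4·a + 2, 0]].
At the point, J = [[-9.7500, 13.7500], [12.0000, 0.0000]] (det J = -165.0000).
Solving J·Δ = −F gives Δ = (-1.0417, 0.2068).
Then the next iterate is (a, b)₁ = (1.4583, -1.2932).
Round to (1.4583, -1.2932) and repeat: F = (-3.188981, 2.169878), J = [[-5.444113, 5.898386], [7.8332, 0.0000]].
Δ = (-0.2770, 0.2850), so (a, b)₂ = (1.1813, -1.0082).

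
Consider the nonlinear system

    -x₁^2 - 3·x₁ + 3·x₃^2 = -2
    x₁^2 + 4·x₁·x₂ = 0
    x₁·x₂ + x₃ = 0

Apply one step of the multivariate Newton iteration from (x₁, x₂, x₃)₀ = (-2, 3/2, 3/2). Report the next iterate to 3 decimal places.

(-1.219, 0.695, 0.219)

At (-2, 3/2, 3/2): F = (10.750, -8.000, -1.500).
Jacobian J = [[-2·x₁ - 3, 0, 6·x₃], [2·x₁ + 4·x₂, 4·x₁, 0], [x₂, x₁, 1]].
At the point, J = [[1.000, 0.000, 9.000], [2.000, -8.000, 0.000], [1.500, -2.000, 1.000]] (det J = 64.000).
Solving J·Δ = −F gives Δ = (0.781, -0.805, -1.281).
Then the next iterate is (x₁, x₂, x₃)₁ = (-1.219, 0.695, 0.219).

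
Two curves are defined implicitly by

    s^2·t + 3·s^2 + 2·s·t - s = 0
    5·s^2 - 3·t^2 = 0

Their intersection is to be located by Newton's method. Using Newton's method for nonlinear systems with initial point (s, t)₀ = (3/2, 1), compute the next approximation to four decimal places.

At (3/2, 1): F = (10.5000, 8.2500).
Jacobian J = [[2·s·t + 6·s + 2·t - 1, s^2 + 2·s], [10·s, -6·t]].
At the point, J = [[13.0000, 5.2500], [15.0000, -6.0000]] (det J = -156.7500).
Solving J·Δ = −F gives Δ = (-0.6782, -0.3206).
Then the next iterate is (s, t)₁ = (0.8218, 0.6794).

(0.8218, 0.6794)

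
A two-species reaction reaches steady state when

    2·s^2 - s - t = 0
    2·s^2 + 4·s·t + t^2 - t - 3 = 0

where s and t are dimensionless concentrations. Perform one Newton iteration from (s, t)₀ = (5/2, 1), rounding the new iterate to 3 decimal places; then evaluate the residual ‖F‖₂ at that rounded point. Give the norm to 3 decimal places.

At (5/2, 1): F = (9.000, 19.500).
Jacobian J = [[4·s - 1, -1], [4·s + 4·t, 4·s + 2·t - 1]].
At the point, J = [[9.000, -1.000], [14.000, 11.000]] (det J = 113.000).
Solving J·Δ = −F gives Δ = (-1.049, -0.438).
Then the next iterate is (s, t)₁ = (1.451, 0.562).
Re-evaluating at (1.451, 0.562): F = (2.19780, 4.22649), so ‖F‖₂ = 4.764.

4.764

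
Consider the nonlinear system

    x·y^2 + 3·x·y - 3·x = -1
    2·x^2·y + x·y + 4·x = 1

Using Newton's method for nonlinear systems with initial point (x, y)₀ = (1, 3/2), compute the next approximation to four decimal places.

At (1, 3/2): F = (4.7500, 7.5000).
Jacobian J = [[y^2 + 3·y - 3, 2·x·y + 3·x], [4·x·y + y + 4, 2·x^2 + x]].
At the point, J = [[3.7500, 6.0000], [11.5000, 3.0000]] (det J = -57.7500).
Solving J·Δ = −F gives Δ = (-0.5325, -0.4589).
Then the next iterate is (x, y)₁ = (0.4675, 1.0411).

(0.4675, 1.0411)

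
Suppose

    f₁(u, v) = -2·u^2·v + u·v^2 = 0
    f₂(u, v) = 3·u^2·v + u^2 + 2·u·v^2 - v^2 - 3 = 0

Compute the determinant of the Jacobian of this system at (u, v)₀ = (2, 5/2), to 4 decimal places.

J = [[-4·u·v + v^2, -2·u^2 + 2·u·v], [6·u·v + 2·u + 2·v^2, 3·u^2 + 4·u·v - 2·v]].
At the point, J = [[-13.7500, 2.0000], [46.5000, 27.0000]].
det J = -464.2500.

-464.2500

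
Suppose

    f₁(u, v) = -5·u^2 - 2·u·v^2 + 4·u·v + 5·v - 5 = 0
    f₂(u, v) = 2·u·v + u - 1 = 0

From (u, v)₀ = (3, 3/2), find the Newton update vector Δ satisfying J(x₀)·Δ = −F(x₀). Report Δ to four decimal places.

At (3, 3/2): F = (-38.0000, 11.0000).
Jacobian J = [[-10·u - 2·v^2 + 4·v, -4·u·v + 4·u + 5], [2·v + 1, 2·u]].
At the point, J = [[-28.5000, -1.0000], [4.0000, 6.0000]] (det J = -167.0000).
Solving J·Δ = −F gives Δ = (-1.2994, -0.9671).

(-1.2994, -0.9671)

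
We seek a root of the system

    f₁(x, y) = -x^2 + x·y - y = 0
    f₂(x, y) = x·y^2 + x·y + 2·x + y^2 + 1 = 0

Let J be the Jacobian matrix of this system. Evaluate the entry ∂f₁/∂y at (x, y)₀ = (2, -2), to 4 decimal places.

∂f₁/∂y = x - 1.
At (2, -2) this is 1.0000.

1.0000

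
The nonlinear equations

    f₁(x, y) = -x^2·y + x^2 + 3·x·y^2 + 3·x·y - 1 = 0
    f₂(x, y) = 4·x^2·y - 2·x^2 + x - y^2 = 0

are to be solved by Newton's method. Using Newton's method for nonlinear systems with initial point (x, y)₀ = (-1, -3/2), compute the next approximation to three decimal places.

(-0.511, -1.081)

At (-1, -3/2): F = (-0.750, -11.250).
Jacobian J = [[-2·x·y + 2·x + 3·y^2 + 3·y, -x^2 + 6·x·y + 3·x], [8·x·y - 4·x + 1, 4·x^2 - 2·y]].
At the point, J = [[-2.750, 5.000], [17.000, 7.000]] (det J = -104.250).
Solving J·Δ = −F gives Δ = (0.489, 0.419).
Then the next iterate is (x, y)₁ = (-0.511, -1.081).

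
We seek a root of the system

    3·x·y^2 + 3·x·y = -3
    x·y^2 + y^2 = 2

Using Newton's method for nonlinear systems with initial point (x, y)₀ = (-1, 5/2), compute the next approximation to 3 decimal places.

(-0.680, 1.675)

At (-1, 5/2): F = (-23.250, -2.000).
Jacobian J = [[3·y^2 + 3·y, 6·x·y + 3·x], [y^2, 2·x·y + 2·y]].
At the point, J = [[26.250, -18.000], [6.250, 0.000]] (det J = 112.500).
Solving J·Δ = −F gives Δ = (0.320, -0.825).
Then the next iterate is (x, y)₁ = (-0.680, 1.675).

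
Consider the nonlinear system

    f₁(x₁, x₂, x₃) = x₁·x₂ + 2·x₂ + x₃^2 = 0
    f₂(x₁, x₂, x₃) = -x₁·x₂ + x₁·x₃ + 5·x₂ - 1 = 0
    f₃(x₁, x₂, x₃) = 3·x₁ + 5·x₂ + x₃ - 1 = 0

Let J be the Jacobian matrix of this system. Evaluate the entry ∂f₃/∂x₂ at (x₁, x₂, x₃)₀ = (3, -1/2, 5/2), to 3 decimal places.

5.000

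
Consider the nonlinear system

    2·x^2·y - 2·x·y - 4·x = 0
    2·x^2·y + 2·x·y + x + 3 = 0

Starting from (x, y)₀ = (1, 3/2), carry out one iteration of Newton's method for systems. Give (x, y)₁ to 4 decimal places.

At (1, 3/2): F = (-4.0000, 10.0000).
Jacobian J = [[4·x·y - 2·y - 4, 2·x^2 - 2·x], [4·x·y + 2·y + 1, 2·x^2 + 2·x]].
At the point, J = [[-1.0000, 0.0000], [10.0000, 4.0000]] (det J = -4.0000).
Solving J·Δ = −F gives Δ = (-4.0000, 7.5000).
Then the next iterate is (x, y)₁ = (-3.0000, 9.0000).

(-3.0000, 9.0000)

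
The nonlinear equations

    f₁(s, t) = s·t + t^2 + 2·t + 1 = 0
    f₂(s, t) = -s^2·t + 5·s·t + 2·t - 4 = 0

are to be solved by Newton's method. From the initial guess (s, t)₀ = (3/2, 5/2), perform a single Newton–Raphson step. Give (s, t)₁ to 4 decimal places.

At (3/2, 5/2): F = (16.0000, 14.1250).
Jacobian J = [[t, s + 2·t + 2], [-2·s·t + 5·t, -s^2 + 5·s + 2]].
At the point, J = [[2.5000, 8.5000], [5.0000, 7.2500]] (det J = -24.3750).
Solving J·Δ = −F gives Δ = (-0.1667, -1.8333).
Then the next iterate is (s, t)₁ = (1.3333, 0.6667).

(1.3333, 0.6667)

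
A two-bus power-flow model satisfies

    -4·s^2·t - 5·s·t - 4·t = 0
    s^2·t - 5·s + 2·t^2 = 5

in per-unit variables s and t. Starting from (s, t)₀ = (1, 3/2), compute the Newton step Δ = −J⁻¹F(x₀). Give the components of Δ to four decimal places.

(-1.1600, 0.2400)

At (1, 3/2): F = (-19.5000, -4.0000).
Jacobian J = [[-8·s·t - 5·t, -4·s^2 - 5·s - 4], [2·s·t - 5, s^2 + 4·t]].
At the point, J = [[-19.5000, -13.0000], [-2.0000, 7.0000]] (det J = -162.5000).
Solving J·Δ = −F gives Δ = (-1.1600, 0.2400).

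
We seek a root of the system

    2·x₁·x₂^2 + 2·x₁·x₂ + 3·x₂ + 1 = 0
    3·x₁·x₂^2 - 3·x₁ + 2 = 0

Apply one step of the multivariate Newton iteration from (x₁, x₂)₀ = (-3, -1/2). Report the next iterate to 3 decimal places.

(4.667, 0.444)

At (-3, -1/2): F = (1.000, 8.750).
Jacobian J = [[2·x₂^2 + 2·x₂, 4·x₁·x₂ + 2·x₁ + 3], [3·x₂^2 - 3, 6·x₁·x₂]].
At the point, J = [[-0.500, 3.000], [-2.250, 9.000]] (det J = 2.250).
Solving J·Δ = −F gives Δ = (7.667, 0.944).
Then the next iterate is (x₁, x₂)₁ = (4.667, 0.444).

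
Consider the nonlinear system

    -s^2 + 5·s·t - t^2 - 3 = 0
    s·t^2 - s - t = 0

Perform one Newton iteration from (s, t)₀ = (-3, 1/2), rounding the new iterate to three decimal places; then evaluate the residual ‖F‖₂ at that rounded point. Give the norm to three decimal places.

At (-3, 1/2): F = (-19.750, 1.750).
Jacobian J = [[-2·s + 5·t, 5·s - 2·t], [t^2 - 1, 2·s·t - 1]].
At the point, J = [[8.500, -16.000], [-0.750, -4.000]] (det J = -46.000).
Solving J·Δ = −F gives Δ = (2.326, 0.001).
Then the next iterate is (s, t)₁ = (-0.674, 0.501).
Re-evaluating at (-0.674, 0.501): F = (-5.39365, 0.00383), so ‖F‖₂ = 5.394.

5.394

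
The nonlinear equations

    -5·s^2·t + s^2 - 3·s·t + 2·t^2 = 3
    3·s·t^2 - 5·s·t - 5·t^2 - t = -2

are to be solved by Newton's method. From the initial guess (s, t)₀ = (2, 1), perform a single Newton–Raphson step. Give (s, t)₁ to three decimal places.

At (2, 1): F = (-23.000, -8.000).
Jacobian J = [[-10·s·t + 2·s - 3·t, -5·s^2 - 3·s + 4·t], [3·t^2 - 5·t, 6·s·t - 5·s - 10·t - 1]].
At the point, J = [[-19.000, -22.000], [-2.000, -9.000]] (det J = 127.000).
Solving J·Δ = −F gives Δ = (-0.244, -0.835).
Then the next iterate is (s, t)₁ = (1.756, 0.165).

(1.756, 0.165)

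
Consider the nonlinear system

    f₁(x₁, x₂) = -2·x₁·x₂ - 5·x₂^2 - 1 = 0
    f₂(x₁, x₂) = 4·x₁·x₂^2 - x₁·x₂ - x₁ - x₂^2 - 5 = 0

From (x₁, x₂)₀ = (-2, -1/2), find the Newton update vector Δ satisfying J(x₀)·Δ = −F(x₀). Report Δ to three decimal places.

(-1.462, 0.635)

At (-2, -1/2): F = (-4.250, -6.250).
Jacobian J = [[-2·x₂, -2·x₁ - 10·x₂], [4·x₂^2 - x₂ - 1, 8·x₁·x₂ - x₁ - 2·x₂]].
At the point, J = [[1.000, 9.000], [0.500, 11.000]] (det J = 6.500).
Solving J·Δ = −F gives Δ = (-1.462, 0.635).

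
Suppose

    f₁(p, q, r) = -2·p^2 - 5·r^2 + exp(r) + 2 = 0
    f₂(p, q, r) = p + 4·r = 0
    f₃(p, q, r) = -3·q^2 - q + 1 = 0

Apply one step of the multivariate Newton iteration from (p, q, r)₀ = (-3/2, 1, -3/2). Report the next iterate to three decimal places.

(-8.344, 0.571, 2.086)

At (-3/2, 1, -3/2): F = (-13.52687, -7.500, -3.000).
Jacobian J = [[-4·p, 0, -10·r + exp(r)], [1, 0, 4], [0, -6·q - 1, 0]].
At the point, J = [[6.000, 0.000, 15.22313], [1.000, 0.000, 4.000], [0.000, -7.000, 0.000]] (det J = 61.43809).
Solving J·Δ = −F gives Δ = (-6.844, -0.429, 3.586).
Then the next iterate is (p, q, r)₁ = (-8.344, 0.571, 2.086).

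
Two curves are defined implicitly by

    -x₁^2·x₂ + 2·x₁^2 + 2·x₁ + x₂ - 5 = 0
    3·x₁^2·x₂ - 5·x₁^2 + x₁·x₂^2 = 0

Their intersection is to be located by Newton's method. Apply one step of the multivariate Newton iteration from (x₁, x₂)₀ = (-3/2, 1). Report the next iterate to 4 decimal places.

(3.5625, -6.8500)

At (-3/2, 1): F = (-4.7500, -6.0000).
Jacobian J = [[-2·x₁·x₂ + 4·x₁ + 2, -x₁^2 + 1], [6·x₁·x₂ - 10·x₁ + x₂^2, 3·x₁^2 + 2·x₁·x₂]].
At the point, J = [[-1.0000, -1.2500], [7.0000, 3.7500]] (det J = 5.0000).
Solving J·Δ = −F gives Δ = (5.0625, -7.8500).
Then the next iterate is (x₁, x₂)₁ = (3.5625, -6.8500).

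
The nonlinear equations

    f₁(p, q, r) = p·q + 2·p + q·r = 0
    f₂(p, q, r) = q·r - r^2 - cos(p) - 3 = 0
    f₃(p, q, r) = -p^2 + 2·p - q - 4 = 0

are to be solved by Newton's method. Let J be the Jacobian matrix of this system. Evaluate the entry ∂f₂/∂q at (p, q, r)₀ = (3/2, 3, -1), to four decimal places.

-1.0000

∂f₂/∂q = r.
At (3/2, 3, -1) this is -1.0000.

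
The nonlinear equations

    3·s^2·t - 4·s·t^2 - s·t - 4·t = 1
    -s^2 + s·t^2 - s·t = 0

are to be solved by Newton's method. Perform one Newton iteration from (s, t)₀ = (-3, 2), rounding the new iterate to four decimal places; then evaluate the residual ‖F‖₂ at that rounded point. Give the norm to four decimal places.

At (-3, 2): F = (99.0000, -15.0000).
Jacobian J = [[6·s·t - 4·t^2 - t, 3·s^2 - 8·s·t - s - 4], [-2·s + t^2 - t, 2·s·t - s]].
At the point, J = [[-54.0000, 74.0000], [8.0000, -9.0000]] (det J = -106.0000).
Solving J·Δ = −F gives Δ = (2.0660, 0.1698).
Then the next iterate is (s, t)₁ = (-0.9340, 2.1698).
Re-evaluating at (-0.9340, 2.1698): F = (15.615115, -3.243065), so ‖F‖₂ = 15.9483.

15.9483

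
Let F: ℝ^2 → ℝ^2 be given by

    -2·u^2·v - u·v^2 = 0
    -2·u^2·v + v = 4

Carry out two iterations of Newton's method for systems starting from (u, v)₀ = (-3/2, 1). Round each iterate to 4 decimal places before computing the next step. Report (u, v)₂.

(-2.3221, 0.5027)

At (-3/2, 1): F = (-3.0000, -7.5000).
Jacobian J = [[-4·u·v - v^2, -2·u^2 - 2·u·v], [-4·u·v, -2·u^2 + 1]].
At the point, J = [[5.0000, -1.5000], [6.0000, -3.5000]] (det J = -8.5000).
Solving J·Δ = −F gives Δ = (-0.0882, -2.2941).
Then the next iterate is (u, v)₁ = (-1.5882, -1.2941).
Round to (-1.5882, -1.2941) and repeat: F = (9.188172, 1.234322), J = [[-9.895853, -9.155338], [-8.221158, -4.044758]].
Δ = (-0.7339, 1.7968), so (u, v)₂ = (-2.3221, 0.5027).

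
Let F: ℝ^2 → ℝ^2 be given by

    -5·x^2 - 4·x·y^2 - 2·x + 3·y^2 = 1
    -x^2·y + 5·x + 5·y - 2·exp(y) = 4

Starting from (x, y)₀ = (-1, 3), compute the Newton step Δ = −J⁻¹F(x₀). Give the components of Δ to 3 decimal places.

At (-1, 3): F = (59.000, -37.17107).
Jacobian J = [[-10·x - 4·y^2 - 2, -8·x·y + 6·y], [-2·x·y + 5, -x^2 - 2·exp(y) + 5]].
At the point, J = [[-28.000, 42.000], [11.000, -36.17107]] (det J = 550.79007).
Solving J·Δ = −F gives Δ = (1.040, -0.711).

(1.040, -0.711)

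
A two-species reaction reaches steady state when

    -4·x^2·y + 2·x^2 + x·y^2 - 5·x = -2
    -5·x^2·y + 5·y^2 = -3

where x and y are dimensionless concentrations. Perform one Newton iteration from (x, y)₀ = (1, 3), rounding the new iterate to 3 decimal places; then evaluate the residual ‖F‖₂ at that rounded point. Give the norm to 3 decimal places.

7.572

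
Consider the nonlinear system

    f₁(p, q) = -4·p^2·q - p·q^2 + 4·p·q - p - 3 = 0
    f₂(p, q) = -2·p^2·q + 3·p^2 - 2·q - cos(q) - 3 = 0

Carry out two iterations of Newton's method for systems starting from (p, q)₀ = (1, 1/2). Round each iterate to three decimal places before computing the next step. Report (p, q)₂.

(-0.870, -2.277)

At (1, 1/2): F = (-4.250, -2.87758).
Jacobian J = [[-8·p·q - q^2 + 4·q - 1, -4·p^2 - 2·p·q + 4·p], [-4·p·q + 6·p, -2·p^2 + sin(q) - 2]].
At the point, J = [[-3.250, -1.000], [4.000, -3.52057]] (det J = 15.44187).
Solving J·Δ = −F gives Δ = (-0.783, -1.707).
Then the next iterate is (p, q)₁ = (0.217, -1.207).
Round to (0.217, -1.207) and repeat: F = (-4.35347, -0.68688), J = [[-5.18950, 1.20348], [2.34968, -3.02873]].
Δ = (-1.087, -1.070), so (p, q)₂ = (-0.870, -2.277).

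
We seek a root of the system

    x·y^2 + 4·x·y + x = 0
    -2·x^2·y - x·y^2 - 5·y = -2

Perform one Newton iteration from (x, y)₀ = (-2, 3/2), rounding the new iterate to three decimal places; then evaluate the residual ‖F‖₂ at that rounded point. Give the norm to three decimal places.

5.929

At (-2, 3/2): F = (-18.500, -13.000).
Jacobian J = [[y^2 + 4·y + 1, 2·x·y + 4·x], [-4·x·y - y^2, -2·x^2 - 2·x·y - 5]].
At the point, J = [[9.250, -14.000], [9.750, -7.000]] (det J = 71.750).
Solving J·Δ = −F gives Δ = (0.732, -0.838).
Then the next iterate is (x, y)₁ = (-1.268, 0.662).
Re-evaluating at (-1.268, 0.662): F = (-5.18136, -2.88307), so ‖F‖₂ = 5.929.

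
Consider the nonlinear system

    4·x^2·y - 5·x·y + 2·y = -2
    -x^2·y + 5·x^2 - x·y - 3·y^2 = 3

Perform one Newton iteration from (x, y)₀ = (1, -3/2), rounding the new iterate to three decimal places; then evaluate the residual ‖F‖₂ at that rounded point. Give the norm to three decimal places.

At (1, -3/2): F = (0.500, -1.750).
Jacobian J = [[8·x·y - 5·y, 4·x^2 - 5·x + 2], [-2·x·y + 10·x - y, -x^2 - x - 6·y]].
At the point, J = [[-4.500, 1.000], [14.500, 7.000]] (det J = -46.000).
Solving J·Δ = −F gives Δ = (0.114, 0.014).
Then the next iterate is (x, y)₁ = (1.114, -1.486).
Re-evaluating at (1.114, -1.486): F = (-0.07146, 0.07992), so ‖F‖₂ = 0.107.

0.107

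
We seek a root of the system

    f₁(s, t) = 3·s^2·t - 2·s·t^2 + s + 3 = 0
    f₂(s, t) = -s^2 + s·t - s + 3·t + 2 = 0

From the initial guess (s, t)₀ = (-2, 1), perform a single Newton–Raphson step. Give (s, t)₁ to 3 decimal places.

(-2.032, 0.129)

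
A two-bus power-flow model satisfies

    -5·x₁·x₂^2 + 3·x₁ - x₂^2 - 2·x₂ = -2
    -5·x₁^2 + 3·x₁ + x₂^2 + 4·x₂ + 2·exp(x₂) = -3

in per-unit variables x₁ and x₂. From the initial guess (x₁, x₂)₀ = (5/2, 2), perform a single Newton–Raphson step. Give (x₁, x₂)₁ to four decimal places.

(2.0262, 1.2778)

At (5/2, 2): F = (-48.5000, 6.028112).
Jacobian J = [[-5·x₂^2 + 3, -10·x₁·x₂ - 2·x₂ - 2], [-10·x₁ + 3, 2·x₂ + 2·exp(x₂) + 4]].
At the point, J = [[-17.0000, -56.0000], [-22.0000, 22.778112]] (det J = -1619.227907).
Solving J·Δ = −F gives Δ = (-0.4738, -0.7222).
Then the next iterate is (x₁, x₂)₁ = (2.0262, 1.2778).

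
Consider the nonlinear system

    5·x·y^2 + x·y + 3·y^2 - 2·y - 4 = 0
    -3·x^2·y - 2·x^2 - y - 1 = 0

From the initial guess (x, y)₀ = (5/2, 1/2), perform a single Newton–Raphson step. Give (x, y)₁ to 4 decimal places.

(0.9862, 0.6578)

At (5/2, 1/2): F = (0.1250, -23.3750).
Jacobian J = [[5·y^2 + y, 10·x·y + x + 6·y - 2], [-6·x·y - 4·x, -3·x^2 - 1]].
At the point, J = [[1.7500, 16.0000], [-17.5000, -19.7500]] (det J = 245.4375).
Solving J·Δ = −F gives Δ = (-1.5138, 0.1578).
Then the next iterate is (x, y)₁ = (0.9862, 0.6578).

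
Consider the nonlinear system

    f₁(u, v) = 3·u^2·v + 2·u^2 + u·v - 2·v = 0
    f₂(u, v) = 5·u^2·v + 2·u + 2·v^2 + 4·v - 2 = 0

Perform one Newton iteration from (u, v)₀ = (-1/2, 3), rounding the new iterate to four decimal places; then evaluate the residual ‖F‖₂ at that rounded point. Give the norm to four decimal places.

5.8437

At (-1/2, 3): F = (-4.7500, 30.7500).
Jacobian J = [[6·u·v + 4·u + v, 3·u^2 + u - 2], [10·u·v + 2, 5·u^2 + 4·v + 4]].
At the point, J = [[-8.0000, -1.7500], [-13.0000, 17.2500]] (det J = -160.7500).
Solving J·Δ = −F gives Δ = (-0.1750, -1.9145).
Then the next iterate is (u, v)₁ = (-0.6750, 1.0855).
Re-evaluating at (-0.6750, 1.0855): F = (-0.508720, 5.821525), so ‖F‖₂ = 5.8437.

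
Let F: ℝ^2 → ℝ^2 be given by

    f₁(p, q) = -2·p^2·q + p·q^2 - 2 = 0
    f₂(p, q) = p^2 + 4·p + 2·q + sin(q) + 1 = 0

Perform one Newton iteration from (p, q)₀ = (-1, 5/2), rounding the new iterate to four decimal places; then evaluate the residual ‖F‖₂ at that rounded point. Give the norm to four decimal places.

3.2011

At (-1, 5/2): F = (-13.2500, 3.598472).
Jacobian J = [[-4·p·q + q^2, -2·p^2 + 2·p·q], [2·p + 4, cos(q) + 2]].
At the point, J = [[16.2500, -7.0000], [2.0000, 1.198856]] (det J = 33.481416).
Solving J·Δ = −F gives Δ = (-0.2779, -2.5380).
Then the next iterate is (p, q)₁ = (-1.2779, -0.0380).
Re-evaluating at (-1.2779, -0.0380): F = (-1.877735, -2.592562), so ‖F‖₂ = 3.2011.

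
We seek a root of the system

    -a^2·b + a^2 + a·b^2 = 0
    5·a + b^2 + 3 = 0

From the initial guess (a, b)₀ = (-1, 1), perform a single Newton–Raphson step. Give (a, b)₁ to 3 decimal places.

(-0.706, 0.765)

At (-1, 1): F = (-1.000, -1.000).
Jacobian J = [[-2·a·b + 2·a + b^2, -a^2 + 2·a·b], [5, 2·b]].
At the point, J = [[1.000, -3.000], [5.000, 2.000]] (det J = 17.000).
Solving J·Δ = −F gives Δ = (0.294, -0.235).
Then the next iterate is (a, b)₁ = (-0.706, 0.765).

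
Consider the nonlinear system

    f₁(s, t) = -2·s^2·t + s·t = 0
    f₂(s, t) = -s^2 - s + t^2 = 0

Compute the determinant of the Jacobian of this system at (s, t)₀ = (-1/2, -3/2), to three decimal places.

13.500

J = [[-4·s·t + t, -2·s^2 + s], [-2·s - 1, 2·t]].
At the point, J = [[-4.500, -1.000], [0.000, -3.000]].
det J = 13.500.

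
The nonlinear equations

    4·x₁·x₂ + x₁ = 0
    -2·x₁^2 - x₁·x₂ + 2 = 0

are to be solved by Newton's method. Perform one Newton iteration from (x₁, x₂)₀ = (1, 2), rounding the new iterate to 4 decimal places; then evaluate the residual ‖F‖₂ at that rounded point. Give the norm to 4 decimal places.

0.6576

At (1, 2): F = (9.0000, -2.0000).
Jacobian J = [[4·x₂ + 1, 4·x₁], [-4·x₁ - x₂, -x₁]].
At the point, J = [[9.0000, 4.0000], [-6.0000, -1.0000]] (det J = 15.0000).
Solving J·Δ = −F gives Δ = (0.0667, -2.4000).
Then the next iterate is (x₁, x₂)₁ = (1.0667, -0.4000).
Re-evaluating at (1.0667, -0.4000): F = (-0.640020, 0.150982), so ‖F‖₂ = 0.6576.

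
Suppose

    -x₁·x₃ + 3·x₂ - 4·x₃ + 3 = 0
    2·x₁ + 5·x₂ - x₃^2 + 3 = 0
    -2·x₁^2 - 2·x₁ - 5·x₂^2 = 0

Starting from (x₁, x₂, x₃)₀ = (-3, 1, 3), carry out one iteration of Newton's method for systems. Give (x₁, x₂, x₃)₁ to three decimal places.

At (-3, 1, 3): F = (3.000, -7.000, -17.000).
Jacobian J = [[-x₃, 3, -x₁ - 4], [2, 5, -2·x₃], [-4·x₁ - 2, -10·x₂, 0]].
At the point, J = [[-3.000, 3.000, -1.000], [2.000, 5.000, -6.000], [10.000, -10.000, 0.000]] (det J = 70.000).
Solving J·Δ = −F gives Δ = (0.414, -1.286, -2.100).
Then the next iterate is (x₁, x₂, x₃)₁ = (-2.586, -0.286, 0.900).

(-2.586, -0.286, 0.900)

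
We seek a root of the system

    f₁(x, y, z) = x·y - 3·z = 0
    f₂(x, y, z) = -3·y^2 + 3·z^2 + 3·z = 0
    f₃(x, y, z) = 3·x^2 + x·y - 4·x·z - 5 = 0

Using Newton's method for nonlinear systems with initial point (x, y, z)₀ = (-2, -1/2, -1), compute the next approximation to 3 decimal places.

(-1.593, 0.409, -0.341)

At (-2, -1/2, -1): F = (4.000, -0.750, 0.000).
Jacobian J = [[y, x, -3], [0, -6·y, 6·z + 3], [6·x + y - 4·z, x, -4·x]].
At the point, J = [[-0.500, -2.000, -3.000], [0.000, 3.000, -3.000], [-8.500, -2.000, 8.000]] (det J = -136.500).
Solving J·Δ = −F gives Δ = (0.407, 0.909, 0.659).
Then the next iterate is (x, y, z)₁ = (-1.593, 0.409, -0.341).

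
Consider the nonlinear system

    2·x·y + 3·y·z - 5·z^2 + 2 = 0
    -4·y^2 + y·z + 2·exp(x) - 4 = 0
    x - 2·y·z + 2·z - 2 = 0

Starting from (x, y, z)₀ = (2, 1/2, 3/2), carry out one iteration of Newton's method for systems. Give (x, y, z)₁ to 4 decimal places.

(1.3272, 0.6717, 1.1879)

At (2, 1/2, 3/2): F = (-5.0000, 10.528112, 1.5000).
Jacobian J = [[2·y, 2·x + 3·z, 3·y - 10·z], [2·exp(x), -8·y + z, y], [1, -2·z, -2·y + 2]].
At the point, J = [[1.0000, 8.5000, -13.5000], [14.778112, -2.5000, 0.5000], [1.0000, -3.0000, 1.0000]] (det J = 442.399590).
Solving J·Δ = −F gives Δ = (-0.6728, 0.1717, -0.3121).
Then the next iterate is (x, y, z)₁ = (1.3272, 0.6717, 1.1879).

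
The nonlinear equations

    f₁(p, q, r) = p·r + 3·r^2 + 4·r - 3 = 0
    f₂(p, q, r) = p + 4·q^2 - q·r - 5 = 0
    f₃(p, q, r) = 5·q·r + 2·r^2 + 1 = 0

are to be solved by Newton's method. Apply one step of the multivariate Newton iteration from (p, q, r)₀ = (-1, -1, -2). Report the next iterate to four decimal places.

At (-1, -1, -2): F = (3.0000, -4.0000, 19.0000).
Jacobian J = [[r, 0, p + 6·r + 4], [1, 8·q - r, -q], [0, 5·r, 5·q + 4·r]].
At the point, J = [[-2.0000, 0.0000, -9.0000], [1.0000, -6.0000, 1.0000], [0.0000, -10.0000, -13.0000]] (det J = -86.0000).
Solving J·Δ = −F gives Δ = (-13.0465, -2.3023, 3.2326).
Then the next iterate is (p, q, r)₁ = (-14.0465, -3.3023, 1.2326).

(-14.0465, -3.3023, 1.2326)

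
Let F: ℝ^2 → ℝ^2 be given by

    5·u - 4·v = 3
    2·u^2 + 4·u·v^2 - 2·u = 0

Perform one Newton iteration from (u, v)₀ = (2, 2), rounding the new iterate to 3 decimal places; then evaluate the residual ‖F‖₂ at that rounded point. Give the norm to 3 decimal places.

10.392

At (2, 2): F = (-1.000, 36.000).
Jacobian J = [[5, -4], [4·u + 4·v^2 - 2, 8·u·v]].
At the point, J = [[5.000, -4.000], [22.000, 32.000]] (det J = 248.000).
Solving J·Δ = −F gives Δ = (-0.452, -0.815).
Then the next iterate is (u, v)₁ = (1.548, 1.185).
Re-evaluating at (1.548, 1.185): F = (0.000, 10.39157), so ‖F‖₂ = 10.392.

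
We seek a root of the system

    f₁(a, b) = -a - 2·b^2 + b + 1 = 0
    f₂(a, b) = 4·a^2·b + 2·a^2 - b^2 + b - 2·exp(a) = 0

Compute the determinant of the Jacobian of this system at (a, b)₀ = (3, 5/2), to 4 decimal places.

254.4603

J = [[-1, -4·b + 1], [8·a·b + 4·a - 2·exp(a), 4·a^2 - 2·b + 1]].
At the point, J = [[-1.0000, -9.0000], [31.828926, 32.0000]].
det J = 254.4603.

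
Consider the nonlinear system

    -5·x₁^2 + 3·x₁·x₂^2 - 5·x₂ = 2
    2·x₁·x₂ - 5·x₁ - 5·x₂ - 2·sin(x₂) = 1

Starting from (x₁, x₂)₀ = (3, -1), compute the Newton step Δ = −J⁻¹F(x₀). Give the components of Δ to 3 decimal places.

At (3, -1): F = (-33.000, -15.31706).
Jacobian J = [[-10·x₁ + 3·x₂^2, 6·x₁·x₂ - 5], [2·x₂ - 5, 2·x₁ - 2·cos(x₂) - 5]].
At the point, J = [[-27.000, -23.000], [-7.000, -0.08060]] (det J = -158.82368).
Solving J·Δ = −F gives Δ = (-2.201, 1.149).

(-2.201, 1.149)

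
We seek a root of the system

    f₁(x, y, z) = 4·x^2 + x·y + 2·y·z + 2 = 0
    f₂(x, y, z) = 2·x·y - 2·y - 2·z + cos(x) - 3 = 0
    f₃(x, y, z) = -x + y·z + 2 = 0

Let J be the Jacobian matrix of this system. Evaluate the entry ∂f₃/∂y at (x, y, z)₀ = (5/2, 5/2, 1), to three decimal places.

1.000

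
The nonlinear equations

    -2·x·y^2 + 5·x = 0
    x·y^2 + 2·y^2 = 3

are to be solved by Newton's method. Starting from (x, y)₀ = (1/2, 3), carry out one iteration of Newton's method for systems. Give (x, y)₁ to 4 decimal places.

(0.6383, 1.6170)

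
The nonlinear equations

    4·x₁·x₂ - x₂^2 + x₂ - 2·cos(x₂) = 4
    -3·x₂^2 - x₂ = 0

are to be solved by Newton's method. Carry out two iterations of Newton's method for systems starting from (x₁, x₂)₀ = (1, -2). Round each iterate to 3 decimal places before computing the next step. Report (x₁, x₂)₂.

(-1.642, -0.644)

At (1, -2): F = (-17.16771, -10.000).
Jacobian J = [[4·x₂, 4·x₁ - 2·x₂ + 2·sin(x₂) + 1], [0, -6·x₂ - 1]].
At the point, J = [[-8.000, 7.18141], [0.000, 11.000]] (det J = -88.000).
Solving J·Δ = −F gives Δ = (-1.330, 0.909).
Then the next iterate is (x₁, x₂)₁ = (-0.330, -1.091).
Round to (-0.330, -1.091) and repeat: F = (-5.76436, -2.47984), J = [[-4.364, 0.08782], [0.000, 5.546]].
Δ = (-1.312, 0.447), so (x₁, x₂)₂ = (-1.642, -0.644).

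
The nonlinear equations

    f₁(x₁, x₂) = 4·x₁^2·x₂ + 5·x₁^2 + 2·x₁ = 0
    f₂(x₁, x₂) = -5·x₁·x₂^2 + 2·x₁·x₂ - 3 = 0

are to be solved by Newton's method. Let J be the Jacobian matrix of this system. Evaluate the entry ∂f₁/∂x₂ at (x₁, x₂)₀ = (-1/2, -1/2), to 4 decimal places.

∂f₁/∂x₂ = 4·x₁^2.
At (-1/2, -1/2) this is 1.0000.

1.0000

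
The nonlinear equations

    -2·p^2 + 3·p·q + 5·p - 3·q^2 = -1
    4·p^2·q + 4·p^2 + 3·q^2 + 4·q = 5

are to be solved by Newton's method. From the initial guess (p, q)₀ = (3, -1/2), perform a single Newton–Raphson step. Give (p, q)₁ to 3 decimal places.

(2.107, -0.528)

At (3, -1/2): F = (-7.250, 11.750).
Jacobian J = [[-4·p + 3·q + 5, 3·p - 6·q], [8·p·q + 8·p, 4·p^2 + 6·q + 4]].
At the point, J = [[-8.500, 12.000], [12.000, 37.000]] (det J = -458.500).
Solving J·Δ = −F gives Δ = (-0.893, -0.028).
Then the next iterate is (p, q)₁ = (2.107, -0.528).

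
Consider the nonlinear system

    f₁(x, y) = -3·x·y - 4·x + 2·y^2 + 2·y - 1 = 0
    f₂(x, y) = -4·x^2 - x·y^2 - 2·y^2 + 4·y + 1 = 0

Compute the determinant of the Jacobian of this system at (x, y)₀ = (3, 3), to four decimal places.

J = [[-3·y - 4, -3·x + 4·y + 2], [-8·x - y^2, -2·x·y - 4·y + 4]].
At the point, J = [[-13.0000, 5.0000], [-33.0000, -26.0000]].
det J = 503.0000.

503.0000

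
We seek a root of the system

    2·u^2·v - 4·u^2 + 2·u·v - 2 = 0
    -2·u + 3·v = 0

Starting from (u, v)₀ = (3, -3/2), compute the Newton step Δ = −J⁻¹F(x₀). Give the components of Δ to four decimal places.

(0.3448, 3.7299)

At (3, -3/2): F = (-74.0000, -10.5000).
Jacobian J = [[4·u·v - 8·u + 2·v, 2·u^2 + 2·u], [-2, 3]].
At the point, J = [[-45.0000, 24.0000], [-2.0000, 3.0000]] (det J = -87.0000).
Solving J·Δ = −F gives Δ = (0.3448, 3.7299).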